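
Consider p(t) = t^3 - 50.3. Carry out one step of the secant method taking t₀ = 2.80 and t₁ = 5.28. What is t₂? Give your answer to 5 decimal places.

p(2.80) = -28.3480000, p(5.28) = 96.8979520
t₂ = 5.2800000 − 96.8979520·(5.2800000 − 2.8000000) / (96.8979520 − (-28.3480000)) = 5.2800000 − (240.3069210)/(125.2459520) = 3.3613199

3.36132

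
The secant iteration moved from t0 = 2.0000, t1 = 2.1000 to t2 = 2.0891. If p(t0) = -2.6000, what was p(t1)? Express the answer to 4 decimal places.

0.3181

The secant line through (2.0000, -2.6000) and (2.1000, p(t1)) crosses zero at t2 = 2.0891.
So (2.0000, -2.6000), (2.1000, p(t1)), (2.0891, 0) are collinear:
p(t1) = -2.6000 · (2.1000 − 2.0891) / (2.0000 − 2.0891) = -2.6000 · (0.010900)/(-0.089100) = 0.318070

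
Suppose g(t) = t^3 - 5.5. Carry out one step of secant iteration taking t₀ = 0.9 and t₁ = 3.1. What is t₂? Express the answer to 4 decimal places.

g(0.9) = -4.771000, g(3.1) = 24.291000
t₂ = 3.100000 − 24.291000·(3.100000 − 0.900000) / (24.291000 − (-4.771000)) = 3.100000 − (53.440200)/(29.062000) = 1.261166

1.2612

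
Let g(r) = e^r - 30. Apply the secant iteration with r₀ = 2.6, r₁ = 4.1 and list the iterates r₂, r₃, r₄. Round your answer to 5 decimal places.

3.12914, 3.31421, 3.41376

g(2.6) = -16.5362620, g(4.1) = 30.3402876
r₂ = 4.1000000 − 30.3402876·(4.1000000 − 2.6000000) / (30.3402876 − (-16.5362620)) = 4.1000000 − (45.5104314)/(46.8765496) = 3.1291429
g(3.1291429) = -7.1456176
r₃ = 3.1291429 − (-7.1456176)·(3.1291429 − 4.1000000) / (-7.1456176 − 30.3402876) = 3.1291429 − (6.9373736)/(-37.4859052) = 3.3142091
g(3.3142091) = -2.4993654
r₄ = 3.3142091 − (-2.4993654)·(3.3142091 − 3.1291429) / (-2.4993654 − (-7.1456176)) = 3.3142091 − (-0.4625480)/(4.6462521) = 3.4137620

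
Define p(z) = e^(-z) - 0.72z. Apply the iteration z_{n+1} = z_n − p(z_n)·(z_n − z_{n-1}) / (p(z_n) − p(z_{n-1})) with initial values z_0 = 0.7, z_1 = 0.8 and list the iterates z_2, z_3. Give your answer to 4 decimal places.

p(0.7) = -0.007415, p(0.8) = -0.126671
z_2 = 0.800000 − (-0.126671)·(0.800000 − 0.700000) / (-0.126671 − (-0.007415)) = 0.800000 − (-0.012667)/(-0.119256) = 0.693783
p(0.693783) = 0.000159
z_3 = 0.693783 − 0.000159·(0.693783 − 0.800000) / (0.000159 − (-0.126671)) = 0.693783 − (-0.000017)/(0.126830) = 0.693916

0.6938, 0.6939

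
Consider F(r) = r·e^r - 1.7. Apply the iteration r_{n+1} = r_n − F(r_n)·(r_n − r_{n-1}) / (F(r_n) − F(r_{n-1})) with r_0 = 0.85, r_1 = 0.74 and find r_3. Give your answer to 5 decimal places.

0.77967

F(0.85) = 0.2886998, F(0.74) = -0.1490077
r_2 = 0.7400000 − (-0.1490077)·(0.7400000 − 0.8500000) / (-0.1490077 − 0.2886998) = 0.7400000 − (0.0163908)/(-0.4377075) = 0.7774470
F(0.7774470) = -0.0083451
r_3 = 0.7774470 − (-0.0083451)·(0.7774470 − 0.7400000) / (-0.0083451 − (-0.1490077)) = 0.7774470 − (-0.0003125)/(0.1406626) = 0.7796687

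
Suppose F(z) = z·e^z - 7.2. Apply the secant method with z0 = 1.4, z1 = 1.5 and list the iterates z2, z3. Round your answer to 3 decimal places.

1.546, 1.541

F(1.4) = -1.52272, F(1.5) = -0.47747
z2 = 1.50000 − (-0.47747)·(1.50000 − 1.40000) / (-0.47747 − (-1.52272)) = 1.50000 − (-0.04775)/(1.04525) = 1.54568
F(1.54568) = 0.05103
z3 = 1.54568 − 0.05103·(1.54568 − 1.50000) / (0.05103 − (-0.47747)) = 1.54568 − (0.00233)/(0.52849) = 1.54127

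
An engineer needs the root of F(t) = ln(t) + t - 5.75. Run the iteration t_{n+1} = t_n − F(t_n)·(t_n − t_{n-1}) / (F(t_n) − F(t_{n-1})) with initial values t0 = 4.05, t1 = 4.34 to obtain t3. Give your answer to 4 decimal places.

4.2930

F(4.05) = -0.301283, F(4.34) = 0.057874
t2 = 4.340000 − 0.057874·(4.340000 − 4.050000) / (0.057874 − (-0.301283)) = 4.340000 − (0.016784)/(0.359157) = 4.293270
F(4.293270) = 0.000318
t3 = 4.293270 − 0.000318·(4.293270 − 4.340000) / (0.000318 − 0.057874) = 4.293270 − (-0.000015)/(-0.057556) = 4.293011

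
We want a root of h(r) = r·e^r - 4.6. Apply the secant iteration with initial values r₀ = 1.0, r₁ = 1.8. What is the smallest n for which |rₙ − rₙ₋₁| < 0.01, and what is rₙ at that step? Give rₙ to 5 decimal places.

n = 5, rₙ = 1.27950

h(1.0) = -1.8817182, h(1.8) = 6.2893654
r₂ = 1.8000000 − 6.2893654·(0.8000000)/(8.1710836) = 1.1842319;  |Δ| = 0.6157681
h(1.1842319) = -0.7297220
r₃ = 1.1842319 − (-0.7297220)·(-0.6157681)/(-7.0190874) = 1.2482487;  |Δ| = 0.0640168
h(1.2482487) = -0.2508071
r₄ = 1.2482487 − (-0.2508071)·(0.0640168)/(0.4789149) = 1.2817742;  |Δ| = 0.0335255
h(1.2817742) = 0.0182669
r₅ = 1.2817742 − 0.0182669·(0.0335255)/(0.2690740) = 1.2794983;  |Δ| = 0.0022760
|r₅ − r₄| = 0.0022760 < 0.01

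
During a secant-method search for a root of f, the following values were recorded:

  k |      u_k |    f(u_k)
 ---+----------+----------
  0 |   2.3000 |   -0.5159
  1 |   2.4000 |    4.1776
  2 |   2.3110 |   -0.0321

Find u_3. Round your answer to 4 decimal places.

u_3 = 2.3110 − (-0.0321)·(2.3110 − 2.4000) / (-0.0321 − 4.1776)
   = 2.3110 − (0.002857)/(-4.209700) = 2.311679

2.3117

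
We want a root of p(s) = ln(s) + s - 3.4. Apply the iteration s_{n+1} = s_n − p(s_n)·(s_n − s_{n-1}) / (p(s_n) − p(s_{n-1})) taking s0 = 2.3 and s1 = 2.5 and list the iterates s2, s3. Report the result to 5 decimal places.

p(2.3) = -0.2670909, p(2.5) = 0.0162907
s2 = 2.5000000 − 0.0162907·(2.5000000 − 2.3000000) / (0.0162907 − (-0.2670909)) = 2.5000000 − (0.0032581)/(0.2833816) = 2.4885026
p(2.4885026) = 0.0001838
s3 = 2.4885026 − 0.0001838·(2.4885026 − 2.5000000) / (0.0001838 − 0.0162907) = 2.4885026 − (-0.0000021)/(-0.0161069) = 2.4883714

2.48850, 2.48837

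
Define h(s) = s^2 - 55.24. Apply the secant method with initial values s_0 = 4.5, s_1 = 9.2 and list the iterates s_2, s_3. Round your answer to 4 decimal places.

7.0540, 7.3912

h(4.5) = -34.990000, h(9.2) = 29.400000
s_2 = 9.200000 − 29.400000·(9.200000 − 4.500000) / (29.400000 − (-34.990000)) = 9.200000 − (138.180000)/(64.390000) = 7.054015
h(7.054015) = -5.480878
s_3 = 7.054015 − (-5.480878)·(7.054015 − 9.200000) / (-5.480878 − 29.400000) = 7.054015 − (11.761884)/(-34.880878) = 7.391216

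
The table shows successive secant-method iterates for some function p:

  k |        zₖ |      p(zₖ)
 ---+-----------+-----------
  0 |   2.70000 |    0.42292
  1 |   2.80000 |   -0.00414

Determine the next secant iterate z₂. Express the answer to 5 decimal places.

z₂ = 2.80000 − (-0.00414)·(2.80000 − 2.70000) / (-0.00414 − 0.42292)
   = 2.80000 − (-0.0004140)/(-0.4270600) = 2.7990306

2.79903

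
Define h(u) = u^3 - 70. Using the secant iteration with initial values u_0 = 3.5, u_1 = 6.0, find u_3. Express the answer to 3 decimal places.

4.040

h(3.5) = -27.12500, h(6.0) = 146.00000
u_2 = 6.00000 − 146.00000·(6.00000 − 3.50000) / (146.00000 − (-27.12500)) = 6.00000 − (365.00000)/(173.12500) = 3.89170
h(3.89170) = -11.05907
u_3 = 3.89170 − (-11.05907)·(3.89170 − 6.00000) / (-11.05907 − 146.00000) = 3.89170 − (23.31588)/(-157.05907) = 4.04015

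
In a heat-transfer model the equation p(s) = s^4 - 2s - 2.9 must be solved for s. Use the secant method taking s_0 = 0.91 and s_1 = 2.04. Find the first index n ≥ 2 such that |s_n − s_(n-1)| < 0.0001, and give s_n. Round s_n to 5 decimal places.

n = 8, s_n = 1.56734

p(0.91) = -4.0342504, p(2.04) = 10.3389146
s_2 = 2.0400000 − 10.3389146·(1.1300000)/(14.3731649) = 1.2271676;  |Δ| = 0.8128324
p(1.2271676) = -3.0864787
s_3 = 1.2271676 − (-3.0864787)·(-0.8128324)/(-13.4253933) = 1.4140366;  |Δ| = 0.1868690
p(1.4140366) = -1.7300745
s_4 = 1.4140366 − (-1.7300745)·(0.1868690)/(1.3564042) = 1.6523854;  |Δ| = 0.2383488
p(1.6523854) = 1.2501910
s_5 = 1.6523854 − 1.2501910·(0.2383488)/(2.9802655) = 1.5524005;  |Δ| = 0.0999849
p(1.5524005) = -0.1969544
s_6 = 1.5524005 − (-0.1969544)·(-0.0999849)/(-1.4471454) = 1.5660083;  |Δ| = 0.0136078
p(1.5660083) = -0.0178386
s_7 = 1.5660083 − (-0.0178386)·(0.0136078)/(0.1791158) = 1.5673636;  |Δ| = 0.0013552
p(1.5673636) = 0.0002968
s_8 = 1.5673636 − 0.0002968·(0.0013552)/(0.0181354) = 1.5673414;  |Δ| = 0.0000222
|s_8 − s_7| = 0.0000222 < 0.0001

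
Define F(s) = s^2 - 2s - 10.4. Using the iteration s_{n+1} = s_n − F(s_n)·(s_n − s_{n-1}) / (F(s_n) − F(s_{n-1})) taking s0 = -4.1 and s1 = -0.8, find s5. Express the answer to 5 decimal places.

F(-4.1) = 14.6100000, F(-0.8) = -8.1600000
s2 = -0.8000000 − (-8.1600000)·(-0.8000000 − (-4.1000000)) / (-8.1600000 − 14.6100000) = -0.8000000 − (-26.9280000)/(-22.7700000) = -1.9826087
F(-1.9826087) = -2.5040454
s3 = -1.9826087 − (-2.5040454)·(-1.9826087 − (-0.8000000)) / (-2.5040454 − (-8.1600000)) = -1.9826087 − (2.9613058)/(5.6559546) = -2.5061818
F(-2.5061818) = 0.8933109
s4 = -2.5061818 − 0.8933109·(-2.5061818 − (-1.9826087)) / (0.8933109 − (-2.5040454)) = -2.5061818 − (-0.4677136)/(3.3973563) = -2.3685119
F(-2.3685119) = -0.0531273
s5 = -2.3685119 − (-0.0531273)·(-2.3685119 − (-2.5061818)) / (-0.0531273 − 0.8933109) = -2.3685119 − (-0.0073140)/(-0.9464382) = -2.3762399

-2.37624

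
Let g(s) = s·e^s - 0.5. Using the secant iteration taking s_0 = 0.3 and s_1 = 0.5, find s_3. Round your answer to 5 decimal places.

0.35095

g(0.3) = -0.0950424, g(0.5) = 0.3243606
s_2 = 0.5000000 − 0.3243606·(0.5000000 − 0.3000000) / (0.3243606 − (-0.0950424)) = 0.5000000 − (0.0648721)/(0.4194030) = 0.3453227
g(0.3453227) = -0.0122505
s_3 = 0.3453227 − (-0.0122505)·(0.3453227 − 0.5000000) / (-0.0122505 − 0.3243606) = 0.3453227 − (0.0018949)/(-0.3366111) = 0.3509519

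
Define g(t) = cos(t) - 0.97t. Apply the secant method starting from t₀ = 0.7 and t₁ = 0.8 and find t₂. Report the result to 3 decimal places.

0.752

g(0.7) = 0.08584, g(0.8) = -0.07929
t₂ = 0.80000 − (-0.07929)·(0.80000 − 0.70000) / (-0.07929 − 0.08584) = 0.80000 − (-0.00793)/(-0.16514) = 0.75198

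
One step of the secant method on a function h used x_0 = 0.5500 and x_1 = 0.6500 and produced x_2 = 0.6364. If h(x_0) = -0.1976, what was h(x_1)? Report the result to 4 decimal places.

0.0311

The secant line through (0.5500, -0.1976) and (0.6500, h(x_1)) crosses zero at x_2 = 0.6364.
So (0.5500, -0.1976), (0.6500, h(x_1)), (0.6364, 0) are collinear:
h(x_1) = -0.1976 · (0.6500 − 0.6364) / (0.5500 − 0.6364) = -0.1976 · (0.013600)/(-0.086400) = 0.031104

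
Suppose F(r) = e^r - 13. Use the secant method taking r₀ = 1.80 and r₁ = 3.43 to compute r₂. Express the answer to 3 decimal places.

F(1.80) = -6.95035, F(3.43) = 17.87664
r₂ = 3.43000 − 17.87664·(3.43000 − 1.80000) / (17.87664 − (-6.95035)) = 3.43000 − (29.13893)/(24.82700) = 2.25632

2.256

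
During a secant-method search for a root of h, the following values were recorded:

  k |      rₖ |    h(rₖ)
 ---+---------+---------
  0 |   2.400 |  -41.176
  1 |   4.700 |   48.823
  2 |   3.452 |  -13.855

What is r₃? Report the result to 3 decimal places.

3.728

r₃ = 3.452 − (-13.855)·(3.452 − 4.700) / (-13.855 − 48.823)
   = 3.452 − (17.29104)/(-62.67800) = 3.72787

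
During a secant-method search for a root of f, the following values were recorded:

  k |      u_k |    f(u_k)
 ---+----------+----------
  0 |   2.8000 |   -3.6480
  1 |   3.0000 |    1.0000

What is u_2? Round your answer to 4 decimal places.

2.9570

u_2 = 3.0000 − 1.0000·(3.0000 − 2.8000) / (1.0000 − (-3.6480))
   = 3.0000 − (0.200000)/(4.648000) = 2.956971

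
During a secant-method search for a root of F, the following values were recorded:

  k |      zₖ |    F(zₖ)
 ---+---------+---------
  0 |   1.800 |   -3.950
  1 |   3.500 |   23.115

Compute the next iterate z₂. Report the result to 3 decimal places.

z₂ = 3.500 − 23.115·(3.500 − 1.800) / (23.115 − (-3.950))
   = 3.500 − (39.29550)/(27.06500) = 2.04811

2.048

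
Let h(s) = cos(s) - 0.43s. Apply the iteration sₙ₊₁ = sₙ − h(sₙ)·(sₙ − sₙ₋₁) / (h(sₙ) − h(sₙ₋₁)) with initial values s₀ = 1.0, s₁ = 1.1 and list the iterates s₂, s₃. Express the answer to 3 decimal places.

1.085, 1.085

h(1.0) = 0.11030, h(1.1) = -0.01940
s₂ = 1.10000 − (-0.01940)·(1.10000 − 1.00000) / (-0.01940 − 0.11030) = 1.10000 − (-0.00194)/(-0.12971) = 1.08504
h(1.08504) = 0.00031
s₃ = 1.08504 − 0.00031·(1.08504 − 1.10000) / (0.00031 − (-0.01940)) = 1.08504 − (0.00000)/(0.01971) = 1.08528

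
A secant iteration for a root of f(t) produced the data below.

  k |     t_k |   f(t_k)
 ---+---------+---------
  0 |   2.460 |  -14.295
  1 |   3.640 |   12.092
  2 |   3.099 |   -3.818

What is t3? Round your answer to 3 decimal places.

t3 = 3.099 − (-3.818)·(3.099 − 3.640) / (-3.818 − 12.092)
   = 3.099 − (2.06554)/(-15.91000) = 3.22883

3.229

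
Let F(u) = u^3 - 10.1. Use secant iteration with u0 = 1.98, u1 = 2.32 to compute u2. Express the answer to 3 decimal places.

2.148

F(1.98) = -2.33761, F(2.32) = 2.38717
u2 = 2.32000 − 2.38717·(2.32000 − 1.98000) / (2.38717 − (-2.33761)) = 2.32000 − (0.81164)/(4.72478) = 2.14822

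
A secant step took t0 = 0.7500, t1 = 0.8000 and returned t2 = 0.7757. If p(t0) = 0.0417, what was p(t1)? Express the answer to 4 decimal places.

The secant line through (0.7500, 0.0417) and (0.8000, p(t1)) crosses zero at t2 = 0.7757.
So (0.7500, 0.0417), (0.8000, p(t1)), (0.7757, 0) are collinear:
p(t1) = 0.0417 · (0.8000 − 0.7757) / (0.7500 − 0.7757) = 0.0417 · (0.024300)/(-0.025700) = -0.039428

-0.0394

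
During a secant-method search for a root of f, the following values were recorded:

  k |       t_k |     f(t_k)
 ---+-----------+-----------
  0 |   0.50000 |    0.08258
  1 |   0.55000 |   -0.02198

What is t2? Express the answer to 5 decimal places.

0.53949

t2 = 0.55000 − (-0.02198)·(0.55000 − 0.50000) / (-0.02198 − 0.08258)
   = 0.55000 − (-0.0010990)/(-0.1045600) = 0.5394893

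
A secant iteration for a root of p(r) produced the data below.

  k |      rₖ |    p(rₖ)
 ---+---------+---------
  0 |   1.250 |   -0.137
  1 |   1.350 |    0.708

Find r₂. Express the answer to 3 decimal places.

1.266

r₂ = 1.350 − 0.708·(1.350 − 1.250) / (0.708 − (-0.137))
   = 1.350 − (0.07080)/(0.84500) = 1.26621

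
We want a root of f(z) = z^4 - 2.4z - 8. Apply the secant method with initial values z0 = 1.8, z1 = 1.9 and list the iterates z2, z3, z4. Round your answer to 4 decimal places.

f(1.8) = -1.822400, f(1.9) = 0.472100
z2 = 1.900000 − 0.472100·(1.900000 − 1.800000) / (0.472100 − (-1.822400)) = 1.900000 − (0.047210)/(2.294500) = 1.879425
f(1.879425) = -0.033919
z3 = 1.879425 − (-0.033919)·(1.879425 − 1.900000) / (-0.033919 − 0.472100) = 1.879425 − (0.000698)/(-0.506019) = 1.880804
f(1.880804) = -0.000565
z4 = 1.880804 − (-0.000565)·(1.880804 − 1.879425) / (-0.000565 − (-0.033919)) = 1.880804 − (-0.000001)/(0.033354) = 1.880827

1.8794, 1.8808, 1.8808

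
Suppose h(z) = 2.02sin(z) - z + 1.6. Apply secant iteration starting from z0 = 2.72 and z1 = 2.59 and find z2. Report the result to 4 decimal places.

2.6146

h(2.72) = -0.293387, h(2.59) = 0.068570
z2 = 2.590000 − 0.068570·(2.590000 − 2.720000) / (0.068570 − (-0.293387)) = 2.590000 − (-0.008914)/(0.361957) = 2.614627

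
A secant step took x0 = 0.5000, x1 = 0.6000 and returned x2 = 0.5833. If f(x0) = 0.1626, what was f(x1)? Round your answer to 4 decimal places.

The secant line through (0.5000, 0.1626) and (0.6000, f(x1)) crosses zero at x2 = 0.5833.
So (0.5000, 0.1626), (0.6000, f(x1)), (0.5833, 0) are collinear:
f(x1) = 0.1626 · (0.6000 − 0.5833) / (0.5000 − 0.5833) = 0.1626 · (0.016700)/(-0.083300) = -0.032598

-0.0326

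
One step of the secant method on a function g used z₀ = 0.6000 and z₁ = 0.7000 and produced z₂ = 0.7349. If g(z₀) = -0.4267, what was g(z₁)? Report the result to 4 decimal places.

-0.1104

The secant line through (0.6000, -0.4267) and (0.7000, g(z₁)) crosses zero at z₂ = 0.7349.
So (0.6000, -0.4267), (0.7000, g(z₁)), (0.7349, 0) are collinear:
g(z₁) = -0.4267 · (0.7000 − 0.7349) / (0.6000 − 0.7349) = -0.4267 · (-0.034900)/(-0.134900) = -0.110392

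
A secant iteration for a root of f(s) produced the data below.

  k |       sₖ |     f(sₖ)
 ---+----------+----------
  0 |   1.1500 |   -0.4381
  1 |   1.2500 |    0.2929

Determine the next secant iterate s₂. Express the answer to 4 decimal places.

s₂ = 1.2500 − 0.2929·(1.2500 − 1.1500) / (0.2929 − (-0.4381))
   = 1.2500 − (0.029290)/(0.731000) = 1.209932

1.2099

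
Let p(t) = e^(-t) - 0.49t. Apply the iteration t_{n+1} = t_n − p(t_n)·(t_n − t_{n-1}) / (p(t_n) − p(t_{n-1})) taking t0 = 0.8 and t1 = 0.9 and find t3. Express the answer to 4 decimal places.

0.8619

p(0.8) = 0.057329, p(0.9) = -0.034430
t2 = 0.900000 − (-0.034430)·(0.900000 − 0.800000) / (-0.034430 − 0.057329) = 0.900000 − (-0.003443)/(-0.091759) = 0.862478
p(0.862478) = -0.000499
t3 = 0.862478 − (-0.000499)·(0.862478 − 0.900000) / (-0.000499 − (-0.034430)) = 0.862478 − (0.000019)/(0.033931) = 0.861926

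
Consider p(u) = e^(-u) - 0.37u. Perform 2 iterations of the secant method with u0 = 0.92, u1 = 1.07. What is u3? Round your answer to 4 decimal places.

p(0.92) = 0.058119, p(1.07) = -0.052891
u2 = 1.070000 − (-0.052891)·(1.070000 − 0.920000) / (-0.052891 − 0.058119) = 1.070000 − (-0.007934)/(-0.111011) = 0.998532
p(0.998532) = -0.001037
u3 = 0.998532 − (-0.001037)·(0.998532 − 1.070000) / (-0.001037 − (-0.052891)) = 0.998532 − (0.000074)/(0.051855) = 0.997103

0.9971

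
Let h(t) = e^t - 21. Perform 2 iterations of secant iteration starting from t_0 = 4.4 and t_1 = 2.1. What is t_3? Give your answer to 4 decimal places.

3.3763

h(4.4) = 60.450869, h(2.1) = -12.833830
t_2 = 2.100000 − (-12.833830)·(2.100000 − 4.400000) / (-12.833830 − 60.450869) = 2.100000 − (29.517809)/(-73.284699) = 2.502783
h(2.502783) = -8.783559
t_3 = 2.502783 − (-8.783559)·(2.502783 − 2.100000) / (-8.783559 − (-12.833830)) = 2.502783 − (-3.537865)/(4.050272) = 3.376271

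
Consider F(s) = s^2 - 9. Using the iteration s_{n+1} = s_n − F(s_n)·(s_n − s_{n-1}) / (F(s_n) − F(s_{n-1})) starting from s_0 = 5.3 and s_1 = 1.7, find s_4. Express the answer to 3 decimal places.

2.990

F(5.3) = 19.09000, F(1.7) = -6.11000
s_2 = 1.70000 − (-6.11000)·(1.70000 − 5.30000) / (-6.11000 − 19.09000) = 1.70000 − (21.99600)/(-25.20000) = 2.57286
F(2.57286) = -2.38041
s_3 = 2.57286 − (-2.38041)·(2.57286 − 1.70000) / (-2.38041 − (-6.11000)) = 2.57286 − (-2.07775)/(3.72959) = 3.12996
F(3.12996) = 0.79663
s_4 = 3.12996 − 0.79663·(3.12996 − 2.57286) / (0.79663 − (-2.38041)) = 3.12996 − (0.44380)/(3.17703) = 2.99027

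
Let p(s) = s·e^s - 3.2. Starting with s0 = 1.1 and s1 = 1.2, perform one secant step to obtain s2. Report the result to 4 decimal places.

p(1.1) = 0.104583, p(1.2) = 0.784140
s2 = 1.200000 − 0.784140·(1.200000 − 1.100000) / (0.784140 − 0.104583) = 1.200000 − (0.078414)/(0.679558) = 1.084610

1.0846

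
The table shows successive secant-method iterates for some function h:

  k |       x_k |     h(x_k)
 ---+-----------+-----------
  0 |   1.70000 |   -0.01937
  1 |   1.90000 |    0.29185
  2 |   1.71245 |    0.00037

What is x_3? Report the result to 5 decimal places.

1.71221

x_3 = 1.71245 − 0.00037·(1.71245 − 1.90000) / (0.00037 − 0.29185)
   = 1.71245 − (-0.0000694)/(-0.2914800) = 1.7122119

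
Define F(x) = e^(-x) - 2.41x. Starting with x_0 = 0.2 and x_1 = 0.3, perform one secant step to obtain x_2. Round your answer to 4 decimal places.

0.3056

F(0.2) = 0.336731, F(0.3) = 0.017818
x_2 = 0.300000 − 0.017818·(0.300000 − 0.200000) / (0.017818 − 0.336731) = 0.300000 − (0.001782)/(-0.318913) = 0.305587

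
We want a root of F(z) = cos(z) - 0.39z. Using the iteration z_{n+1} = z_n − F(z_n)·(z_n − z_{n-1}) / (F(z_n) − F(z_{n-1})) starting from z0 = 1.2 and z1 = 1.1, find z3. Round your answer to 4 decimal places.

1.1191

F(1.2) = -0.105642, F(1.1) = 0.024596
z2 = 1.100000 − 0.024596·(1.100000 − 1.200000) / (0.024596 − (-0.105642)) = 1.100000 − (-0.002460)/(0.130238) = 1.118885
F(1.118885) = 0.000320
z3 = 1.118885 − 0.000320·(1.118885 − 1.100000) / (0.000320 − 0.024596) = 1.118885 − (0.000006)/(-0.024276) = 1.119134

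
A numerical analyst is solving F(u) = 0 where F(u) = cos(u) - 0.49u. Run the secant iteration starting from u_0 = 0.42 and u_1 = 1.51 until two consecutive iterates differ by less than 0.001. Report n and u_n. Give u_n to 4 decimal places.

n = 5, u_n = 1.0375

F(0.42) = 0.707289, F(1.51) = -0.679141
u_2 = 1.510000 − (-0.679141)·(1.090000)/(-1.386430) = 0.976065;  |Δ| = 0.533935
F(0.976065) = 0.082015
u_3 = 0.976065 − 0.082015·(-0.533935)/(0.761156) = 1.033596;  |Δ| = 0.057532
F(1.033596) = 0.005270
u_4 = 1.033596 − 0.005270·(0.057532)/(-0.076745) = 1.037547;  |Δ| = 0.003951
F(1.037547) = -0.000064
u_5 = 1.037547 − (-0.000064)·(0.003951)/(-0.005334) = 1.037500;  |Δ| = 0.000047
|u_5 − u_4| = 0.000047 < 0.001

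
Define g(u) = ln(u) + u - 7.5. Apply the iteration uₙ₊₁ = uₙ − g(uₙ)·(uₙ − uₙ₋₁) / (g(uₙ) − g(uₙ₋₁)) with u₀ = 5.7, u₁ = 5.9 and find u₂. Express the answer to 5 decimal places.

5.75078

g(5.7) = -0.0595338, g(5.9) = 0.1749524
u₂ = 5.9000000 − 0.1749524·(5.9000000 − 5.7000000) / (0.1749524 − (-0.0595338)) = 5.9000000 − (0.0349905)/(0.2344862) = 5.7507781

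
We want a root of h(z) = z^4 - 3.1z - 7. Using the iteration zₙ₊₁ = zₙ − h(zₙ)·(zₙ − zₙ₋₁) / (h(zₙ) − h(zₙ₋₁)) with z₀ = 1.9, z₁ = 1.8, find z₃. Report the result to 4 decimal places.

1.8942

h(1.9) = 0.142100, h(1.8) = -2.082400
z₂ = 1.800000 − (-2.082400)·(1.800000 − 1.900000) / (-2.082400 − 0.142100) = 1.800000 − (0.208240)/(-2.224500) = 1.893612
h(1.893612) = -0.012475
z₃ = 1.893612 − (-0.012475)·(1.893612 − 1.800000) / (-0.012475 − (-2.082400)) = 1.893612 − (-0.001168)/(2.069925) = 1.894176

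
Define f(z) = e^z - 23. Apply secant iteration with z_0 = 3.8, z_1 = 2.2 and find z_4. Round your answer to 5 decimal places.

3.10753

f(3.8) = 21.7011845, f(2.2) = -13.9749865
z_2 = 2.2000000 − (-13.9749865)·(2.2000000 − 3.8000000) / (-13.9749865 − 21.7011845) = 2.2000000 − (22.3599784)/(-35.6761710) = 2.8267483
f(2.8267483) = -6.1095518
z_3 = 2.8267483 − (-6.1095518)·(2.8267483 − 2.2000000) / (-6.1095518 − (-13.9749865)) = 2.8267483 − (-3.8291510)/(7.8654347) = 3.3135810
f(3.3135810) = 4.4833671
z_4 = 3.3135810 − 4.4833671·(3.3135810 − 2.8267483) / (4.4833671 − (-6.1095518)) = 3.3135810 − (2.1826498)/(10.5929189) = 3.1075330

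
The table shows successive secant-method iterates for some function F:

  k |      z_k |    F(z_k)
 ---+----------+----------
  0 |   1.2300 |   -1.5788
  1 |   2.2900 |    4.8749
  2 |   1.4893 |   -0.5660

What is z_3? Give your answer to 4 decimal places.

z_3 = 1.4893 − (-0.5660)·(1.4893 − 2.2900) / (-0.5660 − 4.8749)
   = 1.4893 − (0.453196)/(-5.440900) = 1.572594

1.5726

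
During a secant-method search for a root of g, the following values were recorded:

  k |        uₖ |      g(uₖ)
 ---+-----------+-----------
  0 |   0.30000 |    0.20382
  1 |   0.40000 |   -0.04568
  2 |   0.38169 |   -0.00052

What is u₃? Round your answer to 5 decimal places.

u₃ = 0.38169 − (-0.00052)·(0.38169 − 0.40000) / (-0.00052 − (-0.04568))
   = 0.38169 − (0.0000095)/(0.0451600) = 0.3814792

0.38148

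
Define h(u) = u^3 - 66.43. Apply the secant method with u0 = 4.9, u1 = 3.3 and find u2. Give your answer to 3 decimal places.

3.897

h(4.9) = 51.21900, h(3.3) = -30.49300
u2 = 3.30000 − (-30.49300)·(3.30000 − 4.90000) / (-30.49300 − 51.21900) = 3.30000 − (48.78880)/(-81.71200) = 3.89708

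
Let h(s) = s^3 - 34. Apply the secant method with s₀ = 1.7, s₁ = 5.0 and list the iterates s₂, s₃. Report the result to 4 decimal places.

h(1.7) = -29.087000, h(5.0) = 91.000000
s₂ = 5.000000 − 91.000000·(5.000000 − 1.700000) / (91.000000 − (-29.087000)) = 5.000000 − (300.300000)/(120.087000) = 2.499313
h(2.499313) = -18.387878
s₃ = 2.499313 − (-18.387878)·(2.499313 − 5.000000) / (-18.387878 − 91.000000) = 2.499313 − (45.982327)/(-109.387878) = 2.919673

2.4993, 2.9197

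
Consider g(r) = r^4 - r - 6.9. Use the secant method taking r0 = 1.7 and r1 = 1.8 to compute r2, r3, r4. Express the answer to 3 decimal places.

g(1.7) = -0.24790, g(1.8) = 1.79760
r2 = 1.80000 − 1.79760·(1.80000 − 1.70000) / (1.79760 − (-0.24790)) = 1.80000 − (0.17976)/(2.04550) = 1.71212
g(1.71212) = -0.01929
r3 = 1.71212 − (-0.01929)·(1.71212 − 1.80000) / (-0.01929 − 1.79760) = 1.71212 − (0.00170)/(-1.81689) = 1.71305
g(1.71305) = -0.00148
r4 = 1.71305 − (-0.00148)·(1.71305 − 1.71212) / (-0.00148 − (-0.01929)) = 1.71305 − (0.00000)/(0.01782) = 1.71313

1.712, 1.713, 1.713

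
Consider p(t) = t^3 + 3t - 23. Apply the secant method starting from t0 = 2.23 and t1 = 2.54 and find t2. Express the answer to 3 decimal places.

p(2.23) = -5.22043, p(2.54) = 1.00706
t2 = 2.54000 − 1.00706·(2.54000 − 2.23000) / (1.00706 − (-5.22043)) = 2.54000 − (0.31219)/(6.22750) = 2.48987

2.490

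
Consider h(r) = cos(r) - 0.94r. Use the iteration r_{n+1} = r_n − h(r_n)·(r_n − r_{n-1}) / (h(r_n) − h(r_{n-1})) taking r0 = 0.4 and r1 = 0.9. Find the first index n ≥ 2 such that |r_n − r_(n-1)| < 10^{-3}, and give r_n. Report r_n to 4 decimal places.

n = 4, r_n = 0.7664

h(0.4) = 0.545061, h(0.9) = -0.224390
r2 = 0.900000 − (-0.224390)·(0.500000)/(-0.769451) = 0.754188;  |Δ| = 0.145812
h(0.754188) = 0.019891
r3 = 0.754188 − 0.019891·(-0.145812)/(0.244281) = 0.766061;  |Δ| = 0.011873
h(0.766061) = 0.000550
r4 = 0.766061 − 0.000550·(0.011873)/(-0.019341) = 0.766399;  |Δ| = 0.000338
|r4 − r3| = 0.000338 < 10^{-3}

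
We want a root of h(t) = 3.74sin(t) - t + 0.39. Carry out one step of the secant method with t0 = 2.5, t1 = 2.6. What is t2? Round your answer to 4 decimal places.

h(2.5) = 0.128286, h(2.6) = -0.282025
t2 = 2.600000 − (-0.282025)·(2.600000 − 2.500000) / (-0.282025 − 0.128286) = 2.600000 − (-0.028202)/(-0.410311) = 2.531266

2.5313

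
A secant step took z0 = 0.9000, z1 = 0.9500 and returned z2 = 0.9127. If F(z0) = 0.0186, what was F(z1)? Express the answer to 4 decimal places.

The secant line through (0.9000, 0.0186) and (0.9500, F(z1)) crosses zero at z2 = 0.9127.
So (0.9000, 0.0186), (0.9500, F(z1)), (0.9127, 0) are collinear:
F(z1) = 0.0186 · (0.9500 − 0.9127) / (0.9000 − 0.9127) = 0.0186 · (0.037300)/(-0.012700) = -0.054628

-0.0546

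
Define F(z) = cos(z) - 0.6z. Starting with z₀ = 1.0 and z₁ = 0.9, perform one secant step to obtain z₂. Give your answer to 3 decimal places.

F(1.0) = -0.05970, F(0.9) = 0.08161
z₂ = 0.90000 − 0.08161·(0.90000 − 1.00000) / (0.08161 − (-0.05970)) = 0.90000 − (-0.00816)/(0.14131) = 0.95775

0.958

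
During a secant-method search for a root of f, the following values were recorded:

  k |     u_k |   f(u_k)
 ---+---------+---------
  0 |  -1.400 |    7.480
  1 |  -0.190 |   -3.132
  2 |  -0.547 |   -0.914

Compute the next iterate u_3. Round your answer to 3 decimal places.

u_3 = -0.547 − (-0.914)·(-0.547 − (-0.190)) / (-0.914 − (-3.132))
   = -0.547 − (0.32630)/(2.21800) = -0.69411

-0.694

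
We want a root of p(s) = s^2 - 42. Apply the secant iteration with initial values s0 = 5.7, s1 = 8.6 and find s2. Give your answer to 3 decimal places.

6.365

p(5.7) = -9.51000, p(8.6) = 31.96000
s2 = 8.60000 − 31.96000·(8.60000 − 5.70000) / (31.96000 − (-9.51000)) = 8.60000 − (92.68400)/(41.47000) = 6.36503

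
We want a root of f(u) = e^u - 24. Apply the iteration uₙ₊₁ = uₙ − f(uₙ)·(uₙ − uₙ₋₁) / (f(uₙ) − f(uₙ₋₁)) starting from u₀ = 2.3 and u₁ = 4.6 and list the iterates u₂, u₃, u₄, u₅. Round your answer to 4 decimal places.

2.6604, 2.8812, 3.2664, 3.1645

f(2.3) = -14.025818, f(4.6) = 75.484316
u₂ = 4.600000 − 75.484316·(4.600000 − 2.300000) / (75.484316 − (-14.025818)) = 4.600000 − (173.613926)/(89.510133) = 2.660399
f(2.660399) = -9.698003
u₃ = 2.660399 − (-9.698003)·(2.660399 − 4.600000) / (-9.698003 − 75.484316) = 2.660399 − (18.810254)/(-85.182318) = 2.881223
f(2.881223) = -6.163933
u₄ = 2.881223 − (-6.163933)·(2.881223 − 2.660399) / (-6.163933 − (-9.698003)) = 2.881223 − (-1.361141)/(3.534070) = 3.266371
f(3.266371) = 2.216027
u₅ = 3.266371 − 2.216027·(3.266371 − 2.881223) / (2.216027 − (-6.163933)) = 3.266371 − (0.853499)/(8.379960) = 3.164521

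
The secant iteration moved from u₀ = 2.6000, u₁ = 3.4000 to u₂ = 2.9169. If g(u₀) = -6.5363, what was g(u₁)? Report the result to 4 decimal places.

9.9643

The secant line through (2.6000, -6.5363) and (3.4000, g(u₁)) crosses zero at u₂ = 2.9169.
So (2.6000, -6.5363), (3.4000, g(u₁)), (2.9169, 0) are collinear:
g(u₁) = -6.5363 · (3.4000 − 2.9169) / (2.6000 − 2.9169) = -6.5363 · (0.483100)/(-0.316900) = 9.964300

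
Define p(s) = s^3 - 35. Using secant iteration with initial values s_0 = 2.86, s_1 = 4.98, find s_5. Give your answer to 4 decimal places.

3.2710

p(2.86) = -11.606344, p(4.98) = 88.505992
s_2 = 4.980000 − 88.505992·(4.980000 − 2.860000) / (88.505992 − (-11.606344)) = 4.980000 − (187.632703)/(100.112336) = 3.105778
p(3.105778) = -5.042098
s_3 = 3.105778 − (-5.042098)·(3.105778 − 4.980000) / (-5.042098 − 88.505992) = 3.105778 − (9.450009)/(-93.548090) = 3.206796
p(3.206796) = -2.022781
s_4 = 3.206796 − (-2.022781)·(3.206796 − 3.105778) / (-2.022781 − (-5.042098)) = 3.206796 − (-0.204337)/(3.019317) = 3.274473
p(3.274473) = 0.109452
s_5 = 3.274473 − 0.109452·(3.274473 − 3.206796) / (0.109452 − (-2.022781)) = 3.274473 − (0.007407)/(2.132233) = 3.270999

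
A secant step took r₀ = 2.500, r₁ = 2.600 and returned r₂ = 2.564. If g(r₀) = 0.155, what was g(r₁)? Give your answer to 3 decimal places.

-0.087

The secant line through (2.500, 0.155) and (2.600, g(r₁)) crosses zero at r₂ = 2.564.
So (2.500, 0.155), (2.600, g(r₁)), (2.564, 0) are collinear:
g(r₁) = 0.155 · (2.600 − 2.564) / (2.500 − 2.564) = 0.155 · (0.03600)/(-0.06400) = -0.08719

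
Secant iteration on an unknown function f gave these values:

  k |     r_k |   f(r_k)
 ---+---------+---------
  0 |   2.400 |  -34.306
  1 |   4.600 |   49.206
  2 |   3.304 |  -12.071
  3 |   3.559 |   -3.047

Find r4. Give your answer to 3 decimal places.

3.645

r4 = 3.559 − (-3.047)·(3.559 − 3.304) / (-3.047 − (-12.071))
   = 3.559 − (-0.77699)/(9.02400) = 3.64510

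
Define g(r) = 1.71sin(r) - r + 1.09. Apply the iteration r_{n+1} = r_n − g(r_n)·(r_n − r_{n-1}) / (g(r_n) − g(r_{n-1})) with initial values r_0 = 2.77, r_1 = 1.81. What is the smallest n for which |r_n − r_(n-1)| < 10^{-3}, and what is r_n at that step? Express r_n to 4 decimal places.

g(2.77) = -1.059099, g(1.81) = 0.941311
r_2 = 1.810000 − 0.941311·(-0.960000)/(2.000410) = 2.261737;  |Δ| = 0.451737
g(2.261737) = 0.146070
r_3 = 2.261737 − 0.146070·(0.451737)/(-0.795241) = 2.344712;  |Δ| = 0.082975
g(2.344712) = -0.031755
r_4 = 2.344712 − (-0.031755)·(0.082975)/(-0.177825) = 2.329895;  |Δ| = 0.014817
g(2.329895) = 0.000637
r_5 = 2.329895 − 0.000637·(-0.014817)/(0.032391) = 2.330186;  |Δ| = 0.000291
|r_5 − r_4| = 0.000291 < 10^{-3}

n = 5, r_n = 2.3302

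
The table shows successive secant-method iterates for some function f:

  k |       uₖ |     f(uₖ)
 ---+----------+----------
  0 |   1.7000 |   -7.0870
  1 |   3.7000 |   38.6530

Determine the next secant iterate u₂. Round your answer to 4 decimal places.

2.0099

u₂ = 3.7000 − 38.6530·(3.7000 − 1.7000) / (38.6530 − (-7.0870))
   = 3.7000 − (77.306000)/(45.740000) = 2.009882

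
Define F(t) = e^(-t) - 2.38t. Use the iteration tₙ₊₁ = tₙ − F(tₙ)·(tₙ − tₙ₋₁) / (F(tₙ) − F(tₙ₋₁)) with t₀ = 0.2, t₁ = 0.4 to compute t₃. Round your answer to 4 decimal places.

F(0.2) = 0.342731, F(0.4) = -0.281680
t₂ = 0.400000 − (-0.281680)·(0.400000 − 0.200000) / (-0.281680 − 0.342731) = 0.400000 − (-0.056336)/(-0.624411) = 0.309777
F(0.309777) = -0.003660
t₃ = 0.309777 − (-0.003660)·(0.309777 − 0.400000) / (-0.003660 − (-0.281680)) = 0.309777 − (0.000330)/(0.278020) = 0.308590

0.3086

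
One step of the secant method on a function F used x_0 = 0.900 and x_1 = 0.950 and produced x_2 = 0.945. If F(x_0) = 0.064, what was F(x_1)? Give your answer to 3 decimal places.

The secant line through (0.900, 0.064) and (0.950, F(x_1)) crosses zero at x_2 = 0.945.
So (0.900, 0.064), (0.950, F(x_1)), (0.945, 0) are collinear:
F(x_1) = 0.064 · (0.950 − 0.945) / (0.900 − 0.945) = 0.064 · (0.00500)/(-0.04500) = -0.00711

-0.007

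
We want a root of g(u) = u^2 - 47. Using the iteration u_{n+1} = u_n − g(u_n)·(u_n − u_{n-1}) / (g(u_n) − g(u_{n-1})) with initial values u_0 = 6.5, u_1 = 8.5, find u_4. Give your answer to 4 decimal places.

6.8557

g(6.5) = -4.750000, g(8.5) = 25.250000
u_2 = 8.500000 − 25.250000·(8.500000 − 6.500000) / (25.250000 − (-4.750000)) = 8.500000 − (50.500000)/(30.000000) = 6.816667
g(6.816667) = -0.533056
u_3 = 6.816667 − (-0.533056)·(6.816667 − 8.500000) / (-0.533056 − 25.250000) = 6.816667 − (0.897310)/(-25.783056) = 6.851469
g(6.851469) = -0.057373
u_4 = 6.851469 − (-0.057373)·(6.851469 − 6.816667) / (-0.057373 − (-0.533056)) = 6.851469 − (-0.001997)/(0.475683) = 6.855667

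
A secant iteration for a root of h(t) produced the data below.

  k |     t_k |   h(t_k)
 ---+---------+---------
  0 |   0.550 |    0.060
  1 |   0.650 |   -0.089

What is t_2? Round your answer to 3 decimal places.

t_2 = 0.650 − (-0.089)·(0.650 − 0.550) / (-0.089 − 0.060)
   = 0.650 − (-0.00890)/(-0.14900) = 0.59027

0.590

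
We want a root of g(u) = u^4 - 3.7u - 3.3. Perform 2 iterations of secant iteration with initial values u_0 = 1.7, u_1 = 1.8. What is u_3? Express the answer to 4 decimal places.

g(1.7) = -1.237900, g(1.8) = 0.537600
u_2 = 1.800000 − 0.537600·(1.800000 − 1.700000) / (0.537600 − (-1.237900)) = 1.800000 − (0.053760)/(1.775500) = 1.769721
g(1.769721) = -0.039089
u_3 = 1.769721 − (-0.039089)·(1.769721 − 1.800000) / (-0.039089 − 0.537600) = 1.769721 − (0.001184)/(-0.576689) = 1.771774

1.7718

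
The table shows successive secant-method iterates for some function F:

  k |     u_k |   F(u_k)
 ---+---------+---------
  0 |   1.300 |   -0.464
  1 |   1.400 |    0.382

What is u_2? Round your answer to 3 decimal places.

1.355

u_2 = 1.400 − 0.382·(1.400 − 1.300) / (0.382 − (-0.464))
   = 1.400 − (0.03820)/(0.84600) = 1.35485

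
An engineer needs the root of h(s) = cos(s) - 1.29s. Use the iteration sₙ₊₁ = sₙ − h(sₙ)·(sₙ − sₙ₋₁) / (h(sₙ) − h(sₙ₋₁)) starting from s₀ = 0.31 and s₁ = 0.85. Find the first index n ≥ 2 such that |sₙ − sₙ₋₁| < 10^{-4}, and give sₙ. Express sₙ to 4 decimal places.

n = 5, sₙ = 0.6275

h(0.31) = 0.552434, h(0.85) = -0.436517
s₂ = 0.850000 − (-0.436517)·(0.540000)/(-0.988950) = 0.611647;  |Δ| = 0.238353
h(0.611647) = 0.029678
s₃ = 0.611647 − 0.029678·(-0.238353)/(0.466195) = 0.626821;  |Δ| = 0.015174
h(0.626821) = 0.001297
s₄ = 0.626821 − 0.001297·(0.015174)/(-0.028381) = 0.627515;  |Δ| = 0.000694
h(0.627515) = -0.000004
s₅ = 0.627515 − (-0.000004)·(0.000694)/(-0.001302) = 0.627512;  |Δ| = 0.000002
|s₅ − s₄| = 0.000002 < 10^{-4}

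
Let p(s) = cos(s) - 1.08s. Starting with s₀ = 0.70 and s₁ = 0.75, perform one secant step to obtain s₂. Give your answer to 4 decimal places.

p(0.70) = 0.008842, p(0.75) = -0.078311
s₂ = 0.750000 − (-0.078311)·(0.750000 − 0.700000) / (-0.078311 − 0.008842) = 0.750000 − (-0.003916)/(-0.087153) = 0.705073

0.7051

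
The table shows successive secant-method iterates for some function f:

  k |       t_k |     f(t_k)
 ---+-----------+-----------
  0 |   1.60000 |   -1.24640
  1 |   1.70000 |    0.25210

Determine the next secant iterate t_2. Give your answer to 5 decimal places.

1.68318

t_2 = 1.70000 − 0.25210·(1.70000 − 1.60000) / (0.25210 − (-1.24640))
   = 1.70000 − (0.0252100)/(1.4985000) = 1.6831765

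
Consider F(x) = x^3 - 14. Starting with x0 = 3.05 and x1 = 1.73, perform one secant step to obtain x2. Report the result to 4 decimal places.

2.2321

F(3.05) = 14.372625, F(1.73) = -8.822283
x2 = 1.730000 − (-8.822283)·(1.730000 − 3.050000) / (-8.822283 − 14.372625) = 1.730000 − (11.645414)/(-23.194908) = 2.232068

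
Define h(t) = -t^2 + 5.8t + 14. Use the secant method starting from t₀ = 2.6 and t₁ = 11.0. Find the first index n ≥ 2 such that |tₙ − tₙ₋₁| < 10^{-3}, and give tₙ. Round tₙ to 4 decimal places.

n = 7, tₙ = 7.6339

h(2.6) = 22.320000, h(11.0) = -43.200000
t₂ = 11.000000 − (-43.200000)·(8.400000)/(-65.520000) = 5.461538;  |Δ| = 5.538462
h(5.461538) = 15.848521
t₃ = 5.461538 − 15.848521·(-5.538462)/(59.048521) = 6.948052;  |Δ| = 1.486513
h(6.948052) = 6.023275
t₄ = 6.948052 − 6.023275·(1.486513)/(-9.825245) = 7.859345;  |Δ| = 0.911293
h(7.859345) = -2.185105
t₅ = 7.859345 − (-2.185105)·(0.911293)/(-8.208381) = 7.616755;  |Δ| = 0.242590
h(7.616755) = 0.162221
t₆ = 7.616755 − 0.162221·(-0.242590)/(2.347326) = 7.633520;  |Δ| = 0.016765
h(7.633520) = 0.003786
t₇ = 7.633520 − 0.003786·(0.016765)/(-0.158435) = 7.633921;  |Δ| = 0.000401
|t₇ − t₆| = 0.000401 < 10^{-3}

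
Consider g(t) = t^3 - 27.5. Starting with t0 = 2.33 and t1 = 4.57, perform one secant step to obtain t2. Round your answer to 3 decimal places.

2.732

g(2.33) = -14.85066, g(4.57) = 67.94399
t2 = 4.57000 − 67.94399·(4.57000 − 2.33000) / (67.94399 − (-14.85066)) = 4.57000 − (152.19454)/(82.79466) = 2.73178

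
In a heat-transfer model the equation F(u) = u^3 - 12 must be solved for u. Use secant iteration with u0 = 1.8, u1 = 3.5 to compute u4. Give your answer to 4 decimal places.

2.2975

F(1.8) = -6.168000, F(3.5) = 30.875000
u2 = 3.500000 − 30.875000·(3.500000 − 1.800000) / (30.875000 − (-6.168000)) = 3.500000 − (52.487500)/(37.043000) = 2.083066
F(2.083066) = -2.961240
u3 = 2.083066 − (-2.961240)·(2.083066 − 3.500000) / (-2.961240 − 30.875000) = 2.083066 − (4.195883)/(-33.836240) = 2.207071
F(2.207071) = -1.248996
u4 = 2.207071 − (-1.248996)·(2.207071 − 2.083066) / (-1.248996 − (-2.961240)) = 2.207071 − (-0.154882)/(1.712244) = 2.297527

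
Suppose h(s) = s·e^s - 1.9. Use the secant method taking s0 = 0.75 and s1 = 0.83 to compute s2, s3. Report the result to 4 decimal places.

0.8291, 0.8292

h(0.75) = -0.312250, h(0.83) = 0.003455
s2 = 0.830000 − 0.003455·(0.830000 − 0.750000) / (0.003455 − (-0.312250)) = 0.830000 − (0.000276)/(0.315705) = 0.829125
h(0.829125) = -0.000217
s3 = 0.829125 − (-0.000217)·(0.829125 − 0.830000) / (-0.000217 − 0.003455) = 0.829125 − (0.000000)/(-0.003671) = 0.829176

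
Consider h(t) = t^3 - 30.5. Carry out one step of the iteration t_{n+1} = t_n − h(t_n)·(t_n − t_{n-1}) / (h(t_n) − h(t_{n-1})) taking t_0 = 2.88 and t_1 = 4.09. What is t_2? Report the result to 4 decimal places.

h(2.88) = -6.612128, h(4.09) = 37.917929
t_2 = 4.090000 − 37.917929·(4.090000 − 2.880000) / (37.917929 − (-6.612128)) = 4.090000 − (45.880694)/(44.530057) = 3.059669

3.0597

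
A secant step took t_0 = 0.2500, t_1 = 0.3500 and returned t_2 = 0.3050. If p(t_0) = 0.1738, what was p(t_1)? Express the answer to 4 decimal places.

-0.1422

The secant line through (0.2500, 0.1738) and (0.3500, p(t_1)) crosses zero at t_2 = 0.3050.
So (0.2500, 0.1738), (0.3500, p(t_1)), (0.3050, 0) are collinear:
p(t_1) = 0.1738 · (0.3500 − 0.3050) / (0.2500 − 0.3050) = 0.1738 · (0.045000)/(-0.055000) = -0.142200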